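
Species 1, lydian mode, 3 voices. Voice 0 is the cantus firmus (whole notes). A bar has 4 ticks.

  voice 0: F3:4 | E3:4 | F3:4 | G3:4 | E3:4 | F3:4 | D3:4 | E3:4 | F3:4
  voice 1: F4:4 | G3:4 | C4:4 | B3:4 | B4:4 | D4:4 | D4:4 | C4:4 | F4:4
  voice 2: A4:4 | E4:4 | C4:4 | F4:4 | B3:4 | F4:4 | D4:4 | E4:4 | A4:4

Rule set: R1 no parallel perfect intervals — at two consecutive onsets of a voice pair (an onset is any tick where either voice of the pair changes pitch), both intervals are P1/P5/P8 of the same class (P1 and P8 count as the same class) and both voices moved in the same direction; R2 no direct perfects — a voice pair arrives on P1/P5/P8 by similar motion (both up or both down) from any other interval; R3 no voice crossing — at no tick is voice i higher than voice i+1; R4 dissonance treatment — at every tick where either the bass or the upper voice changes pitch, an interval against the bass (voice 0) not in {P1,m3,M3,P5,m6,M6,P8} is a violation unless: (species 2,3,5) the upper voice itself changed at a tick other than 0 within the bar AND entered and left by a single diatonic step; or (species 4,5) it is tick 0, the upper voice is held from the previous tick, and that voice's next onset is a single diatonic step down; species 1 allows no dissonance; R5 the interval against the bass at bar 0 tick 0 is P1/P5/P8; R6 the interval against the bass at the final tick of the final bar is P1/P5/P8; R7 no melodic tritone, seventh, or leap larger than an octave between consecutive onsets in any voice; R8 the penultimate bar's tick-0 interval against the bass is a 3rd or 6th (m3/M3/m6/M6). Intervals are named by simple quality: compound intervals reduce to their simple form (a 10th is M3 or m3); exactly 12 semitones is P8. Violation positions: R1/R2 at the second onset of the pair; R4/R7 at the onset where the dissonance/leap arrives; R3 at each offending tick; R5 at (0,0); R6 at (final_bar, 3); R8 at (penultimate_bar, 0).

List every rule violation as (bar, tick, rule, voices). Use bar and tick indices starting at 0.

(0, 0, R5, (0, 2))
(1, 0, R2, (0, 2))
(1, 0, R7, (1,))
(2, 0, R2, (0, 1))
(3, 0, R4, (0, 2))
(4, 0, R2, (0, 2))
(4, 0, R3, (1, 2))
(4, 0, R7, (2,))
(4, 1, R3, (1, 2))
(4, 2, R3, (1, 2))
(4, 3, R3, (1, 2))
(5, 0, R2, (0, 2))
(5, 0, R7, (2,))
(6, 0, R1, (0, 2))
(7, 0, R1, (0, 2))
(7, 0, R8, (0, 2))
(8, 0, R2, (0, 1))
(8, 3, R6, (0, 2))

bar 0: v0=F3 v1=F4 v2=A4 downbeat M3
bar 1: v0=E3 v1=G3 v2=E4 downbeat P8
bar 2: v0=F3 v1=C4 v2=C4 downbeat P5
bar 3: v0=G3 v1=B3 v2=F4 downbeat m7
bar 4: v0=E3 v1=B4 v2=B3 downbeat P5
bar 5: v0=F3 v1=D4 v2=F4 downbeat P8
bar 6: v0=D3 v1=D4 v2=D4 downbeat P8
bar 7: v0=E3 v1=C4 v2=E4 downbeat P8
bar 8: v0=F3 v1=F4 v2=A4 downbeat M3
  -> R5 @ bar 0 tick 0 v(0, 2): opens on M3
  -> R2 @ bar 1 tick 0 v(0, 2): F3/A4 M3 -> E3/E4 P8 similar
  -> R7 @ bar 1 tick 0 v(1,): F4->G3 leap 10st
  -> R2 @ bar 2 tick 0 v(0, 1): E3/G3 m3 -> F3/C4 P5 similar
  -> R4 @ bar 3 tick 0 v(0, 2): G3/F4 m7 untreated
  -> R2 @ bar 4 tick 0 v(0, 2): G3/F4 m7 -> E3/B3 P5 similar
  -> R3 @ bar 4 tick 0 v(1, 2): B4 above B3
  -> R7 @ bar 4 tick 0 v(2,): F4->B3 leap 6st
  -> R3 @ bar 4 tick 1 v(1, 2): B4 above B3
  -> R3 @ bar 4 tick 2 v(1, 2): B4 above B3
  -> R3 @ bar 4 tick 3 v(1, 2): B4 above B3
  -> R2 @ bar 5 tick 0 v(0, 2): E3/B3 P5 -> F3/F4 P8 similar
  -> R7 @ bar 5 tick 0 v(2,): B3->F4 leap 6st
  -> R1 @ bar 6 tick 0 v(0, 2): F3/F4 P8 -> D3/D4 P8 similar
  -> R1 @ bar 7 tick 0 v(0, 2): D3/D4 P8 -> E3/E4 P8 similar
  -> R8 @ bar 7 tick 0 v(0, 2): penult P8 not 3rd/6th
  -> R2 @ bar 8 tick 0 v(0, 1): E3/C4 m6 -> F3/F4 P8 similar
  -> R6 @ bar 8 tick 3 v(0, 2): closes on M3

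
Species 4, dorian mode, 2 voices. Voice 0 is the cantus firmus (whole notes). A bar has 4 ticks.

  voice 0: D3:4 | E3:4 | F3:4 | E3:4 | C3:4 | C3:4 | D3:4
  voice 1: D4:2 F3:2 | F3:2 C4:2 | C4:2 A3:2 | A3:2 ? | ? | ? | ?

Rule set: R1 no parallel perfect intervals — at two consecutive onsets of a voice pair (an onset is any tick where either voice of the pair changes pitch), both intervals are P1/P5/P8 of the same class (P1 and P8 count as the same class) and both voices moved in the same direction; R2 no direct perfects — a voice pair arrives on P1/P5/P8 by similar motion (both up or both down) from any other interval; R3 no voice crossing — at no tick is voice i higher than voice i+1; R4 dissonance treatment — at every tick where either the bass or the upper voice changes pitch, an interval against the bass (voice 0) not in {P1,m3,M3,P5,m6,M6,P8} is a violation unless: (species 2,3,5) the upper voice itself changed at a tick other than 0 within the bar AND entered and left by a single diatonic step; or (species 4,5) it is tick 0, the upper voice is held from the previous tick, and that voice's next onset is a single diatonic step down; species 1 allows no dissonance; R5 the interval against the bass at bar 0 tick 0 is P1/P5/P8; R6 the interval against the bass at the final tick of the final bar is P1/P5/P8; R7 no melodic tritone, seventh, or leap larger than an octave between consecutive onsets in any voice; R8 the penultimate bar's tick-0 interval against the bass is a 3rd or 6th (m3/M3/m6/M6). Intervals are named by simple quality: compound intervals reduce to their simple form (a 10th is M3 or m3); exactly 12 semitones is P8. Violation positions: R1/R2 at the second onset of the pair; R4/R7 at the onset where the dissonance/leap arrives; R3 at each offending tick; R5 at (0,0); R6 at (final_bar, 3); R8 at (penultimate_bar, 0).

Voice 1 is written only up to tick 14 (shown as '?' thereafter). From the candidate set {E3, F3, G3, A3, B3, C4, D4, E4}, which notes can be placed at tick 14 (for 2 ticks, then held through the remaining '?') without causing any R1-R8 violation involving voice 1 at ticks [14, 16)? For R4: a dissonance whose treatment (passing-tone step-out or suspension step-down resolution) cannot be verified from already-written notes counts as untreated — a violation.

E3: legal
F3: violates R4
G3: legal
A3: legal
B3: legal
C4: legal
D4: violates R4
E4: legal

{A3, B3, C4, E3, E4, G3}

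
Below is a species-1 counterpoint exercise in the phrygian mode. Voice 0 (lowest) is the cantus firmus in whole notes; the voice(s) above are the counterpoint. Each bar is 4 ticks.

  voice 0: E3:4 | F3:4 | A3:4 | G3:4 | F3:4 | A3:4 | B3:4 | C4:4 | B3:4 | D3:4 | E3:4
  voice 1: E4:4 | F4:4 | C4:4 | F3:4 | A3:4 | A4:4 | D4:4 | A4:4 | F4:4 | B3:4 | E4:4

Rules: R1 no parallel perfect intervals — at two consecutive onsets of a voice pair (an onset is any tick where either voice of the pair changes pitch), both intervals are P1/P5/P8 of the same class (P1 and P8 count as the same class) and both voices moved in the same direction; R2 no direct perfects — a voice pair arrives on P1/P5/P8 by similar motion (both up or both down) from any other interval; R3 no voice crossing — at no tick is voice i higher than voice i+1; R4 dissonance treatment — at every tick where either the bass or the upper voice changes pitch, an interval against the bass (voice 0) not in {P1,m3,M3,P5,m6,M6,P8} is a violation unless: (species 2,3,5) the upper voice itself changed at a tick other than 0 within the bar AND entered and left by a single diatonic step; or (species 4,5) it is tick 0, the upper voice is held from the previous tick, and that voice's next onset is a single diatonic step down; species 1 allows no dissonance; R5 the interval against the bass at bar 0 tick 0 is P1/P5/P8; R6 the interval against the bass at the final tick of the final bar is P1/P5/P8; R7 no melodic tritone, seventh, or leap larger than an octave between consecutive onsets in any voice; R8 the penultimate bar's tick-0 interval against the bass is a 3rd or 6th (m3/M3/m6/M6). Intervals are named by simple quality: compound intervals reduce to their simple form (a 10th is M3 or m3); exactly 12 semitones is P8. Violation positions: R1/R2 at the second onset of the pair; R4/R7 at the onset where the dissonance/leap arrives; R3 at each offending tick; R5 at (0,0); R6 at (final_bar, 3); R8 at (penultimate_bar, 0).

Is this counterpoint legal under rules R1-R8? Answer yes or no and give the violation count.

No (10 violations)

bar 0: v0=E3 v1=E4 (P8)
bar 1: v0=F3 v1=F4 (P8)
bar 2: v0=A3 v1=C4 (m3)
bar 3: v0=G3 v1=F3 (M2)
bar 4: v0=F3 v1=A3 (M3)
bar 5: v0=A3 v1=A4 (P8)
bar 6: v0=B3 v1=D4 (m3)
bar 7: v0=C4 v1=A4 (M6)
bar 8: v0=B3 v1=F4 (TT)
bar 9: v0=D3 v1=B3 (M6)
bar 10: v0=E3 v1=E4 (P8)
  R1 @ bar1.0: E3/E4 P8 -> F3/F4 P8 similar
  R3 @ bar3.0: G3 above F3
  R4 @ bar3.0: G3/F3 M2 untreated
  R3 @ bar3.1: G3 above F3
  R3 @ bar3.2: G3 above F3
  R3 @ bar3.3: G3 above F3
  R2 @ bar5.0: F3/A3 M3 -> A3/A4 P8 similar
  R4 @ bar8.0: B3/F4 TT untreated
  R7 @ bar9.0: F4->B3 leap 6st
  R2 @ bar10.0: D3/B3 M6 -> E3/E4 P8 similar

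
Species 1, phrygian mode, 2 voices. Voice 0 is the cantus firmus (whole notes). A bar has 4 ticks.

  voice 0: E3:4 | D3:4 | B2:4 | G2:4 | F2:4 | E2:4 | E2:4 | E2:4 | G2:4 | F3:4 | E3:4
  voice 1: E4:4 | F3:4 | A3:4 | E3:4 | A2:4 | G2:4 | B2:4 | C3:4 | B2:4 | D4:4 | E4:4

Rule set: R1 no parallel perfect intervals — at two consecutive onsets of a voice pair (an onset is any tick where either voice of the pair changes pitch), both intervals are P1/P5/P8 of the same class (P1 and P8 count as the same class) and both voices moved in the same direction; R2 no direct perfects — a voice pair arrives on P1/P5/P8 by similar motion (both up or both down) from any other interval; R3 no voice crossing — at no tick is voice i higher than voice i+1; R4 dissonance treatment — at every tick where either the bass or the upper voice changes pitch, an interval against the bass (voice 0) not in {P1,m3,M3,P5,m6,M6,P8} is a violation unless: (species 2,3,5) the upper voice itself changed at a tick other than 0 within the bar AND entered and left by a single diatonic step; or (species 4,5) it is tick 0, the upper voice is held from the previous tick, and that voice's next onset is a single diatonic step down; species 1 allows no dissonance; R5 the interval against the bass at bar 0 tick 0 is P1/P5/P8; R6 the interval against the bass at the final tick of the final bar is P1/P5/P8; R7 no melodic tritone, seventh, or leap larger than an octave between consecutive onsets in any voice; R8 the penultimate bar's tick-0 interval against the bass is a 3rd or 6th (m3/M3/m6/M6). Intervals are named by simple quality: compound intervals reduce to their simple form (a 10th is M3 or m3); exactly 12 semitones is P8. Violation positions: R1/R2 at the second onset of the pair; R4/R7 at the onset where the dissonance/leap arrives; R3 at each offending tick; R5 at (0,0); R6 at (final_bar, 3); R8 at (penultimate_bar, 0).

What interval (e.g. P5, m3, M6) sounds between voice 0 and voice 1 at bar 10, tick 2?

P8

voice 0=E3 voice 1=E4 -> P8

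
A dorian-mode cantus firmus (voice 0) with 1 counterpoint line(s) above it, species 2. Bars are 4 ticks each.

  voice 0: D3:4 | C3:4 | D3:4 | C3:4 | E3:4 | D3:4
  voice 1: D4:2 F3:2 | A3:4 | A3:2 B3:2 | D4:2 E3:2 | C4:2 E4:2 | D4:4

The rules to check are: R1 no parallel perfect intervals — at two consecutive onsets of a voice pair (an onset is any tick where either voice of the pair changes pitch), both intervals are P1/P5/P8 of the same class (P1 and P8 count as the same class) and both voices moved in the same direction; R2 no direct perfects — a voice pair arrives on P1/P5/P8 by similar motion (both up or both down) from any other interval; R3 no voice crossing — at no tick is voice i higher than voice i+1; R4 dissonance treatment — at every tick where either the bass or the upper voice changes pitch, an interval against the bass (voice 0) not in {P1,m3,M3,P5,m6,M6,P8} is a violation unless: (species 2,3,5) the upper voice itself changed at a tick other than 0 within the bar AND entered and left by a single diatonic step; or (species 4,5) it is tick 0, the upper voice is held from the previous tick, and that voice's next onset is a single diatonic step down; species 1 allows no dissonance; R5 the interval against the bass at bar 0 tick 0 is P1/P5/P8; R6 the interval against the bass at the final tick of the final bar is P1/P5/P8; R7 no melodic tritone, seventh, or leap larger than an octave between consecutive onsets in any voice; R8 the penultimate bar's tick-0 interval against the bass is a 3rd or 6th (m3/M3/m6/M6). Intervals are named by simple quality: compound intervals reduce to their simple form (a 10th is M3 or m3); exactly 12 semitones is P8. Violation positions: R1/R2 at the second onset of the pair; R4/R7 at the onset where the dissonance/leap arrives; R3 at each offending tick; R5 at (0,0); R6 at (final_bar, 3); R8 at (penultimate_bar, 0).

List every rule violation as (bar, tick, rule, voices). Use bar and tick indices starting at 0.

bar 0: v0=D3 v1=D4 downbeat P8
bar 1: v0=C3 v1=A3 downbeat M6
bar 2: v0=D3 v1=A3 downbeat P5
bar 3: v0=C3 v1=D4 downbeat M2
bar 4: v0=E3 v1=C4 downbeat m6
bar 5: v0=D3 v1=D4 downbeat P8
  -> R4 @ bar 3 tick 0 v(0, 1): C3/D4 M2 untreated
  -> R7 @ bar 3 tick 2 v(1,): D4->E3 leap 10st
  -> R1 @ bar 5 tick 0 v(0, 1): E3/E4 P8 -> D3/D4 P8 similar

(3, 0, R4, (0, 1))
(3, 2, R7, (1,))
(5, 0, R1, (0, 1))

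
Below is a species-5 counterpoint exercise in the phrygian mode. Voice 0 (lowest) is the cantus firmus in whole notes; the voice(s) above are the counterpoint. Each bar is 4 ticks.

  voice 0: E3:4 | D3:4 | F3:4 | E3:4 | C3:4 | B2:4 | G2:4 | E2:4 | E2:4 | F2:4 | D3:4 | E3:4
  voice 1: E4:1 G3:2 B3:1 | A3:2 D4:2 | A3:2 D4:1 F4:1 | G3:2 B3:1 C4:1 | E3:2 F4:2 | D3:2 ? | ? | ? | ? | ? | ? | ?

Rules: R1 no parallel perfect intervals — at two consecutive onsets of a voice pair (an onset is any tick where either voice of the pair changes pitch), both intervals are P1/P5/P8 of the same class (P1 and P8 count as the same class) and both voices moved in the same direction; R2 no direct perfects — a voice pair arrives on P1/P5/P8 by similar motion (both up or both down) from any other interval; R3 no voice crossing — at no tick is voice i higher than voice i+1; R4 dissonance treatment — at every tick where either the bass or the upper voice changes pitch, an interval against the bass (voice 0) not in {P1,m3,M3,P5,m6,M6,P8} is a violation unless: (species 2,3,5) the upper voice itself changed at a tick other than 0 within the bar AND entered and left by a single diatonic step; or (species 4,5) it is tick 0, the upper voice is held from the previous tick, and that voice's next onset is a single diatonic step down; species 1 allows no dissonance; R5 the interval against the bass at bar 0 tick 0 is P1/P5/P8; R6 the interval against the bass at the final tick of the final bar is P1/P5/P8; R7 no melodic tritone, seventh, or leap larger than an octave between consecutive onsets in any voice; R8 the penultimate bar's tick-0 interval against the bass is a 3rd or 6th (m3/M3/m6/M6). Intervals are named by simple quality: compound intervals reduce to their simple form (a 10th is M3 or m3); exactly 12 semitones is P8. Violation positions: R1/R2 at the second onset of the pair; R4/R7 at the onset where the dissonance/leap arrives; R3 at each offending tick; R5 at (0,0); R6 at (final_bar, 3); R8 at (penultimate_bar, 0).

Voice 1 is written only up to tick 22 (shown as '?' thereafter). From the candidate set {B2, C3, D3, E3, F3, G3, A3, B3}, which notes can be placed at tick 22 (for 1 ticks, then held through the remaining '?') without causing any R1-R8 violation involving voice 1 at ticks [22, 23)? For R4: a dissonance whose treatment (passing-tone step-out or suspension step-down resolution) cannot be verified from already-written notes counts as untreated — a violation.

{B2, B3, D3, G3}

B2: legal
C3: violates R4
D3: legal
E3: violates R4
F3: violates R4
G3: legal
A3: violates R4
B3: legal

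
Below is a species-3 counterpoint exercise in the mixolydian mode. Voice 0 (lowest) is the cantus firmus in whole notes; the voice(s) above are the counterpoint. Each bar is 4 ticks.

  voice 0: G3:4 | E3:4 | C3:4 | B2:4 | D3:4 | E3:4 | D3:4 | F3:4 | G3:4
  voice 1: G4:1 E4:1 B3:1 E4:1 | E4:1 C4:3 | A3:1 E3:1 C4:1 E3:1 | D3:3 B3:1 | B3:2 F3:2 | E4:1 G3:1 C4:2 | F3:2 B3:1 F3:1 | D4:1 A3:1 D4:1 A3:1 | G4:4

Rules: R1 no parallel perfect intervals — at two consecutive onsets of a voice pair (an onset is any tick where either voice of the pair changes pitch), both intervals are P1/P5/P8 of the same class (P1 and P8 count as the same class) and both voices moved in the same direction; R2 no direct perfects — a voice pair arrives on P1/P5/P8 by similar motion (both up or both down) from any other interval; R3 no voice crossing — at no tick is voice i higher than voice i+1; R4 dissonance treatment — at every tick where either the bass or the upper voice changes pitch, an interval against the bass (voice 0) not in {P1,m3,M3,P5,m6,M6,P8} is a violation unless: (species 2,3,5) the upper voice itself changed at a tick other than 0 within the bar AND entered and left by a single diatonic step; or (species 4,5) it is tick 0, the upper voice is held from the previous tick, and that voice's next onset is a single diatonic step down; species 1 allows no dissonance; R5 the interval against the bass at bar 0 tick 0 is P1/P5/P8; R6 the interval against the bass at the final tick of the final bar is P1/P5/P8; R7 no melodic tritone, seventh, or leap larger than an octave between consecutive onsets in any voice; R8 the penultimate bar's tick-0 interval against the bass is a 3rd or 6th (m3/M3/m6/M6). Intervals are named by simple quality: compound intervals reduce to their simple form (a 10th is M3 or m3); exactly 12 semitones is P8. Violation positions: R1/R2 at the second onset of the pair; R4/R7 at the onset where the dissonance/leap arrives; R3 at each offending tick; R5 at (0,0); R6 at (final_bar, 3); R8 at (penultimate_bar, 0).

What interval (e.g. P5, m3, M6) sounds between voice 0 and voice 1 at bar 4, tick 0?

voice 0=D3 voice 1=B3 -> M6

M6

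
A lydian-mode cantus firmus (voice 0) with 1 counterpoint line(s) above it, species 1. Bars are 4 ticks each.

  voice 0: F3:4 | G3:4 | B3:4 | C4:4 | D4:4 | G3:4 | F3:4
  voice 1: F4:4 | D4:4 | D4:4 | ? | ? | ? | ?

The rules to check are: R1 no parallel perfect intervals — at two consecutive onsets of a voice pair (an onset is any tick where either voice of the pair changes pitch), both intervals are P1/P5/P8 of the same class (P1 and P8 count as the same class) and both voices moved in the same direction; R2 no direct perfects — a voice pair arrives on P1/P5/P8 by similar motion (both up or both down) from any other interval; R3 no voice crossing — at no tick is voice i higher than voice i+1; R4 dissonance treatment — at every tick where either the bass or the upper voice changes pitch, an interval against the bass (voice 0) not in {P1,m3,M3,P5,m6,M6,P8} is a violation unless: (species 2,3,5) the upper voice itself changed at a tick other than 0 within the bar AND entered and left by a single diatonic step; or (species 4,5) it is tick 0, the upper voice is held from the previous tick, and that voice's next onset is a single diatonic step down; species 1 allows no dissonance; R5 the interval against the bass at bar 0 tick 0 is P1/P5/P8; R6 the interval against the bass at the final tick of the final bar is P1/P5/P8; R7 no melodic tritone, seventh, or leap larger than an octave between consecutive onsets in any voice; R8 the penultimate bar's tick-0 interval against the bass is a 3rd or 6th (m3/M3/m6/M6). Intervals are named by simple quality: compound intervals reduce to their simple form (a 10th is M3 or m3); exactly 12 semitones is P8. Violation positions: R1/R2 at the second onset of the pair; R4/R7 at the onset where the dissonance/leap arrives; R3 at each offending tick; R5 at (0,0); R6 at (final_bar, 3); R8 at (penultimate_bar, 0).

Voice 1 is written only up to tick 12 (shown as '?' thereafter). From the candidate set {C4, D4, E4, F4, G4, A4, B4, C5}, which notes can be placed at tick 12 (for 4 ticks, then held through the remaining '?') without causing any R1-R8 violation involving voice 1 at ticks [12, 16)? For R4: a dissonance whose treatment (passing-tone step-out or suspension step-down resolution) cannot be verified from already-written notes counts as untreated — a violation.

C4: legal
D4: violates R4
E4: legal
F4: violates R4
G4: violates R2
A4: legal
B4: violates R4
C5: violates R2,R7

{A4, C4, E4}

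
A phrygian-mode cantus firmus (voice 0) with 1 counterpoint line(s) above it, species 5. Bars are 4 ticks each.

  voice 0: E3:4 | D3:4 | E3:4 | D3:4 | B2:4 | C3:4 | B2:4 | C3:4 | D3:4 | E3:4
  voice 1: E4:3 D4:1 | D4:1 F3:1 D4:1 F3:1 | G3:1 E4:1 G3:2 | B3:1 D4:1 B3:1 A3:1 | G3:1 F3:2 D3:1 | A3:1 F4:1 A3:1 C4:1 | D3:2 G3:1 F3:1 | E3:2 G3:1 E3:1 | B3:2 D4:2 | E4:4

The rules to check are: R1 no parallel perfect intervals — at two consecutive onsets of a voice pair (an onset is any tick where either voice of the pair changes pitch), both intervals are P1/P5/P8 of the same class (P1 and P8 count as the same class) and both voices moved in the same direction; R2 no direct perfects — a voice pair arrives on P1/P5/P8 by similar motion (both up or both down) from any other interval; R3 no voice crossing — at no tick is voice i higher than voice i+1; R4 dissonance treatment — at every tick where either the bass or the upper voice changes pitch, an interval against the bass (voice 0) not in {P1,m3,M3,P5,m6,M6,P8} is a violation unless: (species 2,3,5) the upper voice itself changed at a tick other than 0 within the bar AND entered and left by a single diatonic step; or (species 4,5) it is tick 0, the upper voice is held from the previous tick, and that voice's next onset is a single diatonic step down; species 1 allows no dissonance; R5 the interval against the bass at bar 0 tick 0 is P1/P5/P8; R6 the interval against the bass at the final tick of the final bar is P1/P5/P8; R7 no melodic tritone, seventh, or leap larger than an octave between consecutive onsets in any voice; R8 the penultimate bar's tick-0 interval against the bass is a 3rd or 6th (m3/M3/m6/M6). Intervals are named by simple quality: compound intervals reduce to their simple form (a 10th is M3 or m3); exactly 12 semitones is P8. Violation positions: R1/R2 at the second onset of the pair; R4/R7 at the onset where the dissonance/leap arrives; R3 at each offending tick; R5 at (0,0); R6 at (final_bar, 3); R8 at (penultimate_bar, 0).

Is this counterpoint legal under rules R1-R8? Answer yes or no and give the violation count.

bar 0: v0=E3 v1=E4 (P8)
bar 1: v0=D3 v1=D4 (P8)
bar 2: v0=E3 v1=G3 (m3)
bar 3: v0=D3 v1=B3 (M6)
bar 4: v0=B2 v1=G3 (m6)
bar 5: v0=C3 v1=A3 (M6)
bar 6: v0=B2 v1=D3 (m3)
bar 7: v0=C3 v1=E3 (M3)
bar 8: v0=D3 v1=B3 (M6)
bar 9: v0=E3 v1=E4 (P8)
  R4 @ bar0.3: E3/D4 m7 untreated
  R4 @ bar4.1: B2/F3 TT untreated
  R4 @ bar5.1: C3/F4 P4 untreated
  R7 @ bar6.0: C4->D3 leap 10st
  R1 @ bar9.0: D3/D4 P8 -> E3/E4 P8 similar

No (5 violations)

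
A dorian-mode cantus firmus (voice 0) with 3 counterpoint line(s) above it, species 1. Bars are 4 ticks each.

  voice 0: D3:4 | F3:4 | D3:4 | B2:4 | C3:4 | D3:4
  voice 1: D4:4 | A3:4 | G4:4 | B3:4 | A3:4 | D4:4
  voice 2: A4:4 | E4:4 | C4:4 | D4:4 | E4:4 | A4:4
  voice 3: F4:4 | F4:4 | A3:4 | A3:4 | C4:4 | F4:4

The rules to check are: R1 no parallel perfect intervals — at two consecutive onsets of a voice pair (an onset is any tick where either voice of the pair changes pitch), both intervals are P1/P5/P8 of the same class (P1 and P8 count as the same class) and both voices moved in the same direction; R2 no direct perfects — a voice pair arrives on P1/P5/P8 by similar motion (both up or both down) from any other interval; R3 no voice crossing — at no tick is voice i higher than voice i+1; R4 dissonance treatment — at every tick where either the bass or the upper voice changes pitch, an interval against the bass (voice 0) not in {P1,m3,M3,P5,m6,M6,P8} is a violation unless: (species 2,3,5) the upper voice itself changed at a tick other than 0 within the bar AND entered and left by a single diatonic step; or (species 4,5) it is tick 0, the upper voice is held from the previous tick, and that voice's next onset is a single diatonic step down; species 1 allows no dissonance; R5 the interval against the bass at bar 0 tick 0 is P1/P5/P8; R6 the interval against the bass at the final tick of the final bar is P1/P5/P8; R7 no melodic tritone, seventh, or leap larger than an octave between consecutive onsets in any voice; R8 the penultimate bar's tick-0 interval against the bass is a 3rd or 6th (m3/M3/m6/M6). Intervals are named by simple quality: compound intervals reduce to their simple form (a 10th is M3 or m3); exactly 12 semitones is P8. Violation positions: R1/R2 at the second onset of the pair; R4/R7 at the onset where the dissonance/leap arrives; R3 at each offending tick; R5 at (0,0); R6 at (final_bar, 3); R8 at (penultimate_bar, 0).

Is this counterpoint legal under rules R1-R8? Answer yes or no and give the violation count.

bar 0: v0=D3 v1=D4 v2=A4 v3=F4 (m3)
bar 1: v0=F3 v1=A3 v2=E4 v3=F4 (P8)
bar 2: v0=D3 v1=G4 v2=C4 v3=A3 (P5)
bar 3: v0=B2 v1=B3 v2=D4 v3=A3 (m7)
bar 4: v0=C3 v1=A3 v2=E4 v3=C4 (P8)
bar 5: v0=D3 v1=D4 v2=A4 v3=F4 (m3)
  R3 @ bar0.0: A4 above F4
  R5 @ bar0.0: opens on m3
  R3 @ bar0.1: A4 above F4
  R3 @ bar0.2: A4 above F4
  R3 @ bar0.3: A4 above F4
  R1 @ bar1.0: D4/A4 P5 -> A3/E4 P5 similar
  R4 @ bar1.0: F3/E4 M7 untreated
  R2 @ bar2.0: F3/F4 P8 -> D3/A3 P5 similar
  R3 @ bar2.0: G4 above C4
  R3 @ bar2.0: C4 above A3
  R4 @ bar2.0: D3/G4 P4 untreated
  R4 @ bar2.0: D3/C4 m7 untreated
  R7 @ bar2.0: A3->G4 leap 10st
  R3 @ bar2.1: G4 above C4
  R3 @ bar2.1: C4 above A3
  R3 @ bar2.2: G4 above C4
  R3 @ bar2.2: C4 above A3
  R3 @ bar2.3: G4 above C4
  R3 @ bar2.3: C4 above A3
  R2 @ bar3.0: D3/G4 P4 -> B2/B3 P8 similar
  R3 @ bar3.0: D4 above A3
  R4 @ bar3.0: B2/A3 m7 untreated
  R3 @ bar3.1: D4 above A3
  R3 @ bar3.2: D4 above A3
  R3 @ bar3.3: D4 above A3
  R2 @ bar4.0: B2/A3 m7 -> C3/C4 P8 similar
  R3 @ bar4.0: E4 above C4
  R8 @ bar4.0: penult P8 not 3rd/6th
  R3 @ bar4.1: E4 above C4
  R3 @ bar4.2: E4 above C4
  R3 @ bar4.3: E4 above C4
  R1 @ bar5.0: A3/E4 P5 -> D4/A4 P5 similar
  R2 @ bar5.0: C3/A3 M6 -> D3/D4 P8 similar
  R2 @ bar5.0: C3/E4 M3 -> D3/A4 P5 similar
  R3 @ bar5.0: A4 above F4
  R3 @ bar5.1: A4 above F4
  R3 @ bar5.2: A4 above F4
  R3 @ bar5.3: A4 above F4
  R6 @ bar5.3: closes on m3

No (39 violations)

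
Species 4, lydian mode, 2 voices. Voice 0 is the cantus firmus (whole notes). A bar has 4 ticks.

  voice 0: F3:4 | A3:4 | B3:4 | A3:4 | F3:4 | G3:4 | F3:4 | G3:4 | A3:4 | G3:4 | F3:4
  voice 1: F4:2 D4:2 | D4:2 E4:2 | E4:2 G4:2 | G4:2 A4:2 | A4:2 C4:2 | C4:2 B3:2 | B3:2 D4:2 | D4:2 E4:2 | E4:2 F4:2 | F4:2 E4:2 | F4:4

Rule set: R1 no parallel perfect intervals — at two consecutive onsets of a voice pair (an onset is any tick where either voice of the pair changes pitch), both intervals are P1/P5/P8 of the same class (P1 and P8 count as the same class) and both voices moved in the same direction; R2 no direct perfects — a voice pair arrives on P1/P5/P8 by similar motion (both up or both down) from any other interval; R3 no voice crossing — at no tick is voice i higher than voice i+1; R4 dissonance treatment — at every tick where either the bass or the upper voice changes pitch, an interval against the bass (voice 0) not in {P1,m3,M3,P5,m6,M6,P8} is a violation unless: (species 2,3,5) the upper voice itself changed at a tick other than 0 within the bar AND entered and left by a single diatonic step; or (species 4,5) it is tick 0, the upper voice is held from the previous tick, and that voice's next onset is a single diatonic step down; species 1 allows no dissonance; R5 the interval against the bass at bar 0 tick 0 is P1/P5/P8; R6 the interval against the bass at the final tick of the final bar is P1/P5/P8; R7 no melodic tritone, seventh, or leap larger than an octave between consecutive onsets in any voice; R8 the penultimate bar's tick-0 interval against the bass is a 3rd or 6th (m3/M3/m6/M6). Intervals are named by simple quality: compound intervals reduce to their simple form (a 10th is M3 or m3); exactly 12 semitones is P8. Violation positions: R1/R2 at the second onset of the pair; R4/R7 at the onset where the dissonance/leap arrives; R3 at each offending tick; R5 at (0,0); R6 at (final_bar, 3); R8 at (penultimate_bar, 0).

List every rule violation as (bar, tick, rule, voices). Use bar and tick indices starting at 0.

(1, 0, R4, (0, 1))
(2, 0, R4, (0, 1))
(3, 0, R4, (0, 1))
(6, 0, R4, (0, 1))
(9, 0, R8, (0, 1))

bar 0: v0=F3 v1=F4 downbeat P8
bar 1: v0=A3 v1=D4 downbeat P4
bar 2: v0=B3 v1=E4 downbeat P4
bar 3: v0=A3 v1=G4 downbeat m7
bar 4: v0=F3 v1=A4 downbeat M3
bar 5: v0=G3 v1=C4 downbeat P4
bar 6: v0=F3 v1=B3 downbeat TT
bar 7: v0=G3 v1=D4 downbeat P5
bar 8: v0=A3 v1=E4 downbeat P5
bar 9: v0=G3 v1=F4 downbeat m7
bar 10: v0=F3 v1=F4 downbeat P8
  -> R4 @ bar 1 tick 0 v(0, 1): A3/D4 P4 untreated
  -> R4 @ bar 2 tick 0 v(0, 1): B3/E4 P4 untreated
  -> R4 @ bar 3 tick 0 v(0, 1): A3/G4 m7 untreated
  -> R4 @ bar 6 tick 0 v(0, 1): F3/B3 TT untreated
  -> R8 @ bar 9 tick 0 v(0, 1): penult m7 not 3rd/6th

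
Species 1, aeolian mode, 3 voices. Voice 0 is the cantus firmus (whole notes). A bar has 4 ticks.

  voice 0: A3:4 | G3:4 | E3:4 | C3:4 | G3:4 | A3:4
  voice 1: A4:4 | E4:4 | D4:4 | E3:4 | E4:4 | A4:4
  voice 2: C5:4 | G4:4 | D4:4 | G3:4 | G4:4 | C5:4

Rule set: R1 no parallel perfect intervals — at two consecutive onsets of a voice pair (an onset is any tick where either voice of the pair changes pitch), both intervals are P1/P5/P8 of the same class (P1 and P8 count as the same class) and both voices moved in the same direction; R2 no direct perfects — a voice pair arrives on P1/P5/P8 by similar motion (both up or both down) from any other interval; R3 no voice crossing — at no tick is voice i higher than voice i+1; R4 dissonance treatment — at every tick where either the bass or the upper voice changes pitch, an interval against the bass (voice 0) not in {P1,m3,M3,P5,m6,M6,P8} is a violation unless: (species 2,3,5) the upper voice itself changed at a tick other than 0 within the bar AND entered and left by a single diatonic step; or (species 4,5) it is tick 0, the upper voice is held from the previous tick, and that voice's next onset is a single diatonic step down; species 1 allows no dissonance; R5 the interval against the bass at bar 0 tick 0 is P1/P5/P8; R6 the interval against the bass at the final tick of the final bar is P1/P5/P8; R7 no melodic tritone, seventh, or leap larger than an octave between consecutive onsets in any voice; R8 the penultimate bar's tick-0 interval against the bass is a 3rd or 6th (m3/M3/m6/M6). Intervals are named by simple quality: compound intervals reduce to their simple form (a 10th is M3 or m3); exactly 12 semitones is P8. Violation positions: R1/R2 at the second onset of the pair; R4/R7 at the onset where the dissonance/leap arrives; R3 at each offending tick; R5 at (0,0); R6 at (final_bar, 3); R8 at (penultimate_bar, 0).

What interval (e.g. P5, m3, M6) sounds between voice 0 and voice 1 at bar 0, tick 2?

voice 0=A3 voice 1=A4 -> P8

P8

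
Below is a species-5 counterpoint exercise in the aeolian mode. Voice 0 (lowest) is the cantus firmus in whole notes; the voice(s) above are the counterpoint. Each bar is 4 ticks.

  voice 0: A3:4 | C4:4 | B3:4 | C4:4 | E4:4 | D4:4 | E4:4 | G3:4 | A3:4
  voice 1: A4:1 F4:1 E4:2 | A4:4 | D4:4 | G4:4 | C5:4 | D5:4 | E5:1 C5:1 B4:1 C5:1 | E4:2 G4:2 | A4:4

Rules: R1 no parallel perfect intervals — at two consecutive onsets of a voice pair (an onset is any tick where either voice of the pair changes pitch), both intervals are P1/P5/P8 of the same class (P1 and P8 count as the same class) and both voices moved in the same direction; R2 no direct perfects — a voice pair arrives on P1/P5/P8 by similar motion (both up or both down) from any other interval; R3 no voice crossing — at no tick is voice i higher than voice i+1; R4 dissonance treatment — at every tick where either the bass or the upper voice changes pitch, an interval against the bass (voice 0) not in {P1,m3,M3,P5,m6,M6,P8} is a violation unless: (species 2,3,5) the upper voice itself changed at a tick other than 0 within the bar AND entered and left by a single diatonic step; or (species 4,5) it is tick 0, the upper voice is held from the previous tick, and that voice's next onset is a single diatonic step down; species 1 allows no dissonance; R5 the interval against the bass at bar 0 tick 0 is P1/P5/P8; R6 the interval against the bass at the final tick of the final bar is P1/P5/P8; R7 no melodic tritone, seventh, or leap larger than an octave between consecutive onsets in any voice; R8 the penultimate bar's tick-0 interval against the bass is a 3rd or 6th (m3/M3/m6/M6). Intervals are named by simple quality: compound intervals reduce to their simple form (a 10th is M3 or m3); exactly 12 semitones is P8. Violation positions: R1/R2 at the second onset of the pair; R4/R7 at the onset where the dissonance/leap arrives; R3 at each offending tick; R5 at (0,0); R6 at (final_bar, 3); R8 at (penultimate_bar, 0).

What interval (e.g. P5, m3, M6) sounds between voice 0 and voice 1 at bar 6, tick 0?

voice 0=E4 voice 1=E5 -> P8

P8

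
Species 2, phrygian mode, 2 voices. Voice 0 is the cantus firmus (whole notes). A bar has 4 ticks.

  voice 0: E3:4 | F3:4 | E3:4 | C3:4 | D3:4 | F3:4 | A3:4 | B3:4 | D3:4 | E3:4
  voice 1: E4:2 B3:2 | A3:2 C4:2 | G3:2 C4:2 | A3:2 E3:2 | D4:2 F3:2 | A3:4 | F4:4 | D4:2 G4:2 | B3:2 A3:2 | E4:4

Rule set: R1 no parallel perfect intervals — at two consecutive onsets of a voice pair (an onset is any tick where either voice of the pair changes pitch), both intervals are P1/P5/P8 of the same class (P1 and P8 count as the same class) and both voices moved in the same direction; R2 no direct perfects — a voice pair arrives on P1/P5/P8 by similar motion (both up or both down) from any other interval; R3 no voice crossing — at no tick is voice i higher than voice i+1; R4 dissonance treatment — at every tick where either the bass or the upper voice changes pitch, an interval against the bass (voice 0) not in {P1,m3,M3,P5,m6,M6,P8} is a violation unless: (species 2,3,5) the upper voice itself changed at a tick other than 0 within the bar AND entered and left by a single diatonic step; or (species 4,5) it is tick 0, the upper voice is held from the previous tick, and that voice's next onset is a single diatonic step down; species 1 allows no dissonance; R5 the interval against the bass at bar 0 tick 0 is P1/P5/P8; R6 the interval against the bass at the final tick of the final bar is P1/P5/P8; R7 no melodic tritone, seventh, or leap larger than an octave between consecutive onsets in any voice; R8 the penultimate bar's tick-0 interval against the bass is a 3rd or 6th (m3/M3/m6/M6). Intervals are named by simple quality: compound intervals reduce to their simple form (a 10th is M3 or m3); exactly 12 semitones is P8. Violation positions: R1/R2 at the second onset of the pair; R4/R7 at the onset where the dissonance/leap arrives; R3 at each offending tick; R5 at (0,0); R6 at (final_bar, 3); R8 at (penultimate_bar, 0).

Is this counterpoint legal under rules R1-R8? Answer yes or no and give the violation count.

No (3 violations)

bar 0: v0=E3 v1=E4 (P8)
bar 1: v0=F3 v1=A3 (M3)
bar 2: v0=E3 v1=G3 (m3)
bar 3: v0=C3 v1=A3 (M6)
bar 4: v0=D3 v1=D4 (P8)
bar 5: v0=F3 v1=A3 (M3)
bar 6: v0=A3 v1=F4 (m6)
bar 7: v0=B3 v1=D4 (m3)
bar 8: v0=D3 v1=B3 (M6)
bar 9: v0=E3 v1=E4 (P8)
  R2 @ bar4.0: C3/E3 M3 -> D3/D4 P8 similar
  R7 @ bar4.0: E3->D4 leap 10st
  R2 @ bar9.0: D3/A3 P5 -> E3/E4 P8 similar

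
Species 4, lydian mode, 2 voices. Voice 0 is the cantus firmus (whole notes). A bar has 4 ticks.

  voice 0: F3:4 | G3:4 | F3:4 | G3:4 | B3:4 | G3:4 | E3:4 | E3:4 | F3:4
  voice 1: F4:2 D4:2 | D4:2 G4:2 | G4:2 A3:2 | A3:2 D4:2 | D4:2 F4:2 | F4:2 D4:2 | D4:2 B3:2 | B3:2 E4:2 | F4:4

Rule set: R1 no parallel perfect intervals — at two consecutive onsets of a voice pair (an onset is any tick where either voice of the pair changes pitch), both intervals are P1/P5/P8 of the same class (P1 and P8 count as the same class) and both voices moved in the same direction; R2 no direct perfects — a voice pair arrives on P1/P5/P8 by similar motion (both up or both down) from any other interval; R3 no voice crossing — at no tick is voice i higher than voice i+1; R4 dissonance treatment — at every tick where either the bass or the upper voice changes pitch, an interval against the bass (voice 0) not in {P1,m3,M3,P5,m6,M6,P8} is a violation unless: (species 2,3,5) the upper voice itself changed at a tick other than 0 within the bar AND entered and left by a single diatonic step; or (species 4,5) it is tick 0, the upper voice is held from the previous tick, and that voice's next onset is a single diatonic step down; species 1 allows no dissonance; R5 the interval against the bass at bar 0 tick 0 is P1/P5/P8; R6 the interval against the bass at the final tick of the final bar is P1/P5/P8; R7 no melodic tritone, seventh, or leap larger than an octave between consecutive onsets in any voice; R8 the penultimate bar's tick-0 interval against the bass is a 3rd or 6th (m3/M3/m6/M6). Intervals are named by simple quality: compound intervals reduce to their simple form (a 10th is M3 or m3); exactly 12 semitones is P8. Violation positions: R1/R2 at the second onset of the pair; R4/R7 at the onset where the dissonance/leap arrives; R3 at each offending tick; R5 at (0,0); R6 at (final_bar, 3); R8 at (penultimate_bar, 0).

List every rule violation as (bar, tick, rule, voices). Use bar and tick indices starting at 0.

bar 0: v0=F3 v1=F4 downbeat P8
bar 1: v0=G3 v1=D4 downbeat P5
bar 2: v0=F3 v1=G4 downbeat M2
bar 3: v0=G3 v1=A3 downbeat M2
bar 4: v0=B3 v1=D4 downbeat m3
bar 5: v0=G3 v1=F4 downbeat m7
bar 6: v0=E3 v1=D4 downbeat m7
bar 7: v0=E3 v1=B3 downbeat P5
bar 8: v0=F3 v1=F4 downbeat P8
  -> R4 @ bar 2 tick 0 v(0, 1): F3/G4 M2 untreated
  -> R7 @ bar 2 tick 2 v(1,): G4->A3 leap 10st
  -> R4 @ bar 3 tick 0 v(0, 1): G3/A3 M2 untreated
  -> R4 @ bar 4 tick 2 v(0, 1): B3/F4 TT untreated
  -> R4 @ bar 5 tick 0 v(0, 1): G3/F4 m7 untreated
  -> R4 @ bar 6 tick 0 v(0, 1): E3/D4 m7 untreated
  -> R8 @ bar 7 tick 0 v(0, 1): penult P5 not 3rd/6th
  -> R1 @ bar 8 tick 0 v(0, 1): E3/E4 P8 -> F3/F4 P8 similar

(2, 0, R4, (0, 1))
(2, 2, R7, (1,))
(3, 0, R4, (0, 1))
(4, 2, R4, (0, 1))
(5, 0, R4, (0, 1))
(6, 0, R4, (0, 1))
(7, 0, R8, (0, 1))
(8, 0, R1, (0, 1))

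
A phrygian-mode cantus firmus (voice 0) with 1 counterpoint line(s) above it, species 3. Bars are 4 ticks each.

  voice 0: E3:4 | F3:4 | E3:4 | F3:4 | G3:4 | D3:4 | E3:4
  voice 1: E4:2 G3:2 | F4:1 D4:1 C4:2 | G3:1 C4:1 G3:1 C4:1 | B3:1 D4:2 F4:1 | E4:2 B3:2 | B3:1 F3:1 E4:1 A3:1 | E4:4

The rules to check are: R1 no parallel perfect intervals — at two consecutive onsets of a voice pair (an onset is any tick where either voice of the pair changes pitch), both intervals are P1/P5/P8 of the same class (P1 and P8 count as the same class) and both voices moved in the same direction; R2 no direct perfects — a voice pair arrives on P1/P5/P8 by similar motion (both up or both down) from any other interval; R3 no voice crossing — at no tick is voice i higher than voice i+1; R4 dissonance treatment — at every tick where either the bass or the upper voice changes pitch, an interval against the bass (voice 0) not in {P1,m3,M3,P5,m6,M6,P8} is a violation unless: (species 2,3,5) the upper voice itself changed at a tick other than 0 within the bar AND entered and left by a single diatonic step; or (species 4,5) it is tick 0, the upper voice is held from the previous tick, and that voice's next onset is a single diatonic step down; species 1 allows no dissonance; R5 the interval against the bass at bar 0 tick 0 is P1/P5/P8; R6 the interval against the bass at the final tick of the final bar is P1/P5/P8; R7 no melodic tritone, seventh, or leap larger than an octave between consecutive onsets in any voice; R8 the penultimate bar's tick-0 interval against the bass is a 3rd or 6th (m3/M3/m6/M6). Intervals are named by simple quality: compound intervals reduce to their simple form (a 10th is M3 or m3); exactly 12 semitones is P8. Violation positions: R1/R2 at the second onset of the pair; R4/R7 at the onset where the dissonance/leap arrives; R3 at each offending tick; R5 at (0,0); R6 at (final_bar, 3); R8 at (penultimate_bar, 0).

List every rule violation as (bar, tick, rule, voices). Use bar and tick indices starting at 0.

bar 0: v0=E3 v1=E4 downbeat P8
bar 1: v0=F3 v1=F4 downbeat P8
bar 2: v0=E3 v1=G3 downbeat m3
bar 3: v0=F3 v1=B3 downbeat TT
bar 4: v0=G3 v1=E4 downbeat M6
bar 5: v0=D3 v1=B3 downbeat M6
bar 6: v0=E3 v1=E4 downbeat P8
  -> R2 @ bar 1 tick 0 v(0, 1): E3/G3 m3 -> F3/F4 P8 similar
  -> R7 @ bar 1 tick 0 v(1,): G3->F4 leap 10st
  -> R4 @ bar 3 tick 0 v(0, 1): F3/B3 TT untreated
  -> R7 @ bar 5 tick 1 v(1,): B3->F3 leap 6st
  -> R4 @ bar 5 tick 2 v(0, 1): D3/E4 M2 untreated
  -> R7 @ bar 5 tick 2 v(1,): F3->E4 leap 11st
  -> R2 @ bar 6 tick 0 v(0, 1): D3/A3 P5 -> E3/E4 P8 similar

(1, 0, R2, (0, 1))
(1, 0, R7, (1,))
(3, 0, R4, (0, 1))
(5, 1, R7, (1,))
(5, 2, R4, (0, 1))
(5, 2, R7, (1,))
(6, 0, R2, (0, 1))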